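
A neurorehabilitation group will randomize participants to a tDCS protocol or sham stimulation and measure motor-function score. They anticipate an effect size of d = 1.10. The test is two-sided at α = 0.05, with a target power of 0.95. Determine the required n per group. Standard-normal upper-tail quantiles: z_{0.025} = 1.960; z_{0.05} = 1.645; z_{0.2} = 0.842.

n = 22 per group

For two independent groups with equal n: n = 2·((z_{α/2} + z_β) / d)².
z_{α/2} + z_β = 1.960 + 1.645 = 3.605.
n = 2 × (3.605 / 1.10)² = 2 × 3.277² = 2 × 10.74 = 21.5.
Round up to the next whole participant.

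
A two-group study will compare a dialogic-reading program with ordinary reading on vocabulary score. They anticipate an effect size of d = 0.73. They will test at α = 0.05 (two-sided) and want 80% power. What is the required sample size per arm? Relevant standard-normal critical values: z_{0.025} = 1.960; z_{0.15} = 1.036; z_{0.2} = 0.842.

For two independent groups with equal n: n = 2·((z_{α/2} + z_β) / d)².
z_{α/2} + z_β = 1.960 + 0.842 = 2.802.
n = 2 × (2.802 / 0.73)² = 2 × 3.838² = 2 × 14.73 = 29.5.
Round up to the next whole participant.

n = 30 per group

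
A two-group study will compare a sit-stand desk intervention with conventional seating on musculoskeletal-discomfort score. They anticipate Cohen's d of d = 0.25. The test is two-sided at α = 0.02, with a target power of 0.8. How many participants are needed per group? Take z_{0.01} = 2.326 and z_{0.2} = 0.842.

n = 322 per group

For two independent groups with equal n: n = 2·((z_{α/2} + z_β) / d)².
z_{α/2} + z_β = 2.326 + 0.842 = 3.168.
n = 2 × (3.168 / 0.25)² = 2 × 12.672² = 2 × 160.58 = 321.2.
Round up to the next whole participant.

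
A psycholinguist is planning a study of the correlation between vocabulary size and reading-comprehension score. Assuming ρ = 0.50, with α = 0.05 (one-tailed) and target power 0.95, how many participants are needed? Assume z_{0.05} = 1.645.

Fisher's z: C = ½·ln((1+r)/(1−r)) = ½·ln(3.0000) = 0.5493.
n = ((z_{α} + z_β)/C)² + 3.
(1.645 + 1.645) / 0.5493 = 3.290 / 0.5493 = 5.989.
n = 5.989² + 3 = 35.87 + 3 = 38.9.
Round up.

n = 39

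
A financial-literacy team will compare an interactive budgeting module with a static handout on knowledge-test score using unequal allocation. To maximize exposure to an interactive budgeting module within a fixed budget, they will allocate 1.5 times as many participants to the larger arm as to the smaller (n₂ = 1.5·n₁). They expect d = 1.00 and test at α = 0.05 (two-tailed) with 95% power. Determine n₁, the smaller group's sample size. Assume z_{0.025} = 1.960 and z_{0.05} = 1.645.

n₁ = 22

With allocation ratio k = n₂/n₁ = 1.5, Var(x̄₁−x̄₂) = σ²(1/n₁ + 1/(k·n₁)) = σ²·(k+1)/(k·n₁).
So n₁ = (1 + 1/k)·((z_{α/2} + z_β)/d)² = 1.667 × (3.605/1.00)².
n₁ = 1.667 × 13.00 = 21.7.
Round up: n₁ = 22, giving n₂ = 1.5 × 22 = 33.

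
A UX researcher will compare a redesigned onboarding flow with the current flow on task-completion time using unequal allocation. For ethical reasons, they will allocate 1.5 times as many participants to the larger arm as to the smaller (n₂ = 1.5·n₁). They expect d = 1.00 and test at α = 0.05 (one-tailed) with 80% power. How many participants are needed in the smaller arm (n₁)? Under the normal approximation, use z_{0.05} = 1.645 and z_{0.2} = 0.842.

With allocation ratio k = n₂/n₁ = 1.5, Var(x̄₁−x̄₂) = σ²(1/n₁ + 1/(k·n₁)) = σ²·(k+1)/(k·n₁).
So n₁ = (1 + 1/k)·((z_{α} + z_β)/d)² = 1.667 × (2.487/1.00)².
n₁ = 1.667 × 6.19 = 10.3.
Round up: n₁ = 11, giving n₂ = ⌈1.5 × 11⌉ = ⌈16.5⌉ = 17.

n₁ = 11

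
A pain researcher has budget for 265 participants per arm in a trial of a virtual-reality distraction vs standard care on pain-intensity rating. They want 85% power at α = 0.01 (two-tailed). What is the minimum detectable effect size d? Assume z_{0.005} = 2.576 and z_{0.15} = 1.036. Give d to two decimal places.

d_min ≈ 0.31

For two independent groups of n = 265 each: d_min = (z_{α/2} + z_β)·√(2/n).
z-sum = 2.576 + 1.036 = 3.612.
d_min = 3.612 × √(2/265) = 3.612 × 0.0869 = 0.314.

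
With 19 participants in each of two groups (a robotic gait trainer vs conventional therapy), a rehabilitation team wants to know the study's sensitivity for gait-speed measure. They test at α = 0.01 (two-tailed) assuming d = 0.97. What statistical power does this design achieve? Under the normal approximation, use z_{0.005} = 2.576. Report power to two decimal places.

power ≈ 0.66

For two equal groups, power = Φ(d·√(n/2) − z_{α/2}).
d·√(n/2) = 0.97 × √(19/2) = 0.97 × 3.082 = 2.990.
z_β = 2.990 − 2.576 = 0.414.
Power = Φ(0.414) = 0.660.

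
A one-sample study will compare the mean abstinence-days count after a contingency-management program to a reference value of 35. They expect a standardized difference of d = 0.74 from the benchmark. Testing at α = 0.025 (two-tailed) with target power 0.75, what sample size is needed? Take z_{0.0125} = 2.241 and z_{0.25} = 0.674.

For a one-sample test: n = ((z_{α/2} + z_β) / d)².
z_{α/2} + z_β = 2.241 + 0.674 = 2.915.
n = (2.915 / 0.74)² = 3.939² = 15.52.
Round up.

n = 16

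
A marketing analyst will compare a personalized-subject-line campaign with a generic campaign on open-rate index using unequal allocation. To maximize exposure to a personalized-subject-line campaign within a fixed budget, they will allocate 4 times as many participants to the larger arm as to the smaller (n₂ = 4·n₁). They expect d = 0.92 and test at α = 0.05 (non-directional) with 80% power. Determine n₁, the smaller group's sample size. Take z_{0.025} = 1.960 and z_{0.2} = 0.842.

With allocation ratio k = n₂/n₁ = 4, Var(x̄₁−x̄₂) = σ²(1/n₁ + 1/(k·n₁)) = σ²·(k+1)/(k·n₁).
So n₁ = (1 + 1/k)·((z_{α/2} + z_β)/d)² = 1.250 × (2.802/0.92)².
n₁ = 1.250 × 9.28 = 11.6.
Round up: n₁ = 12, giving n₂ = 4 × 12 = 48.

n₁ = 12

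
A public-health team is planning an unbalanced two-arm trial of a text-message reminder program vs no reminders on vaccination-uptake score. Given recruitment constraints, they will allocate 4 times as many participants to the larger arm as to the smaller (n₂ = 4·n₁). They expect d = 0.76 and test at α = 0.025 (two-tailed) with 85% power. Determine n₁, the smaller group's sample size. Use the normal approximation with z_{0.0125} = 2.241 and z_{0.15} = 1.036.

n₁ = 24

With allocation ratio k = n₂/n₁ = 4, Var(x̄₁−x̄₂) = σ²(1/n₁ + 1/(k·n₁)) = σ²·(k+1)/(k·n₁).
So n₁ = (1 + 1/k)·((z_{α/2} + z_β)/d)² = 1.250 × (3.277/0.76)².
n₁ = 1.250 × 18.59 = 23.2.
Round up: n₁ = 24, giving n₂ = 4 × 24 = 96.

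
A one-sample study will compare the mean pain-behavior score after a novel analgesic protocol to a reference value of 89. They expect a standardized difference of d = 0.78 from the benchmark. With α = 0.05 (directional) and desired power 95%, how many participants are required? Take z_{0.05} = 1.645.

For a one-sample test: n = ((z_{α} + z_β) / d)².
z_{α} + z_β = 1.645 + 1.645 = 3.290.
n = (3.290 / 0.78)² = 4.218² = 17.79.
Round up.

n = 18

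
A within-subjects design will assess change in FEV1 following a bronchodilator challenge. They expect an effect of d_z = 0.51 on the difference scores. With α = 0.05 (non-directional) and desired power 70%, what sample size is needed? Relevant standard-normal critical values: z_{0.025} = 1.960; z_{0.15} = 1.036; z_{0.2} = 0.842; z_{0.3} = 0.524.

n = 24 pairs

For a paired (one-sample on differences) test: n = ((z_{α/2} + z_β) / d)².
z_{α/2} + z_β = 1.960 + 0.524 = 2.484.
n = (2.484 / 0.51)² = 4.871² = 23.72.
Round up.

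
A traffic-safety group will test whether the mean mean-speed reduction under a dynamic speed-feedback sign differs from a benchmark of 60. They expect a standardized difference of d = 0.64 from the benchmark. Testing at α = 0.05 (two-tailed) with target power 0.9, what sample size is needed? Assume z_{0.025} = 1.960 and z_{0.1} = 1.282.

n = 26

For a one-sample test: n = ((z_{α/2} + z_β) / d)².
z_{α/2} + z_β = 1.960 + 1.282 = 3.242.
n = (3.242 / 0.64)² = 5.066² = 25.66.
Round up.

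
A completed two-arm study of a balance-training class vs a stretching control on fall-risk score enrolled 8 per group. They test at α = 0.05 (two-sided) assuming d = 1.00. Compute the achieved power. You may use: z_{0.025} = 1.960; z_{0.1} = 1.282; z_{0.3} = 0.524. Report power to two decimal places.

For two equal groups, power = Φ(d·√(n/2) − z_{α/2}).
d·√(n/2) = 1.00 × √(8/2) = 1.00 × 2.000 = 2.000.
z_β = 2.000 − 1.960 = 0.040.
Power = Φ(0.040) = 0.516.

power ≈ 0.52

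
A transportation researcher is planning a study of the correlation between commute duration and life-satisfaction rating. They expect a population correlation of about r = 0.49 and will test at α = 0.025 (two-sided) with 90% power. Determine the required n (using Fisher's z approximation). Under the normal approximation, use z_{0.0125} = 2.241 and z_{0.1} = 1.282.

n = 47

Fisher's z: C = ½·ln((1+r)/(1−r)) = ½·ln(2.9216) = 0.5361.
n = ((z_{α/2} + z_β)/C)² + 3.
(2.241 + 1.282) / 0.5361 = 3.523 / 0.5361 = 6.572.
n = 6.572² + 3 = 43.19 + 3 = 46.2.
Round up.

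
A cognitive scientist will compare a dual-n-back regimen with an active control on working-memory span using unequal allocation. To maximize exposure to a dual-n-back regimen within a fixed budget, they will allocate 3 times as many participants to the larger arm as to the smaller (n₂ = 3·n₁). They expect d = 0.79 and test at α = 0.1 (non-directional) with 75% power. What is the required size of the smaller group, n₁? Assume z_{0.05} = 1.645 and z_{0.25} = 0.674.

With allocation ratio k = n₂/n₁ = 3, Var(x̄₁−x̄₂) = σ²(1/n₁ + 1/(k·n₁)) = σ²·(k+1)/(k·n₁).
So n₁ = (1 + 1/k)·((z_{α/2} + z_β)/d)² = 1.333 × (2.319/0.79)².
n₁ = 1.333 × 8.62 = 11.5.
Round up: n₁ = 12, giving n₂ = 3 × 12 = 36.

n₁ = 12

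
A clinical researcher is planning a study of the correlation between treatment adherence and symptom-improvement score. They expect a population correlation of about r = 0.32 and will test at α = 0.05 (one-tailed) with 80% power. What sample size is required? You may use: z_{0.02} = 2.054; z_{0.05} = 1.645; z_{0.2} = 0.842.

Fisher's z: C = ½·ln((1+r)/(1−r)) = ½·ln(1.9412) = 0.3316.
n = ((z_{α} + z_β)/C)² + 3.
(1.645 + 0.842) / 0.3316 = 2.487 / 0.3316 = 7.500.
n = 7.500² + 3 = 56.25 + 3 = 59.2.
Round up.

n = 60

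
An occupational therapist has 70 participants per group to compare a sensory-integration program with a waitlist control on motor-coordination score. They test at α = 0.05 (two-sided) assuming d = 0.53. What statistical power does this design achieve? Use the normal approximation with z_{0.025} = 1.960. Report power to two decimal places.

For two equal groups, power = Φ(d·√(n/2) − z_{α/2}).
d·√(n/2) = 0.53 × √(70/2) = 0.53 × 5.916 = 3.136.
z_β = 3.136 − 1.960 = 1.176.
Power = Φ(1.176) = 0.880.

power ≈ 0.88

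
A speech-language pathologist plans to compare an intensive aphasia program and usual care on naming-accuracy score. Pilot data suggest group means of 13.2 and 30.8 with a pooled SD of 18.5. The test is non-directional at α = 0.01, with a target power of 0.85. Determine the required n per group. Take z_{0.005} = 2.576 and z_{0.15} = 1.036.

n = 29 per group

Cohen's d = |M₁ − M₂| / SD_pooled = |13.2 − 30.8| / 18.5 = 17.6 / 18.5 = 0.951.
For two independent groups with equal n: n = 2·((z_{α/2} + z_β) / d)².
z_{α/2} + z_β = 2.576 + 1.036 = 3.612.
n = 2 × (3.612 / 0.951)² = 2 × 3.798² = 2 × 14.43 = 28.9.
Round up to the next whole participant.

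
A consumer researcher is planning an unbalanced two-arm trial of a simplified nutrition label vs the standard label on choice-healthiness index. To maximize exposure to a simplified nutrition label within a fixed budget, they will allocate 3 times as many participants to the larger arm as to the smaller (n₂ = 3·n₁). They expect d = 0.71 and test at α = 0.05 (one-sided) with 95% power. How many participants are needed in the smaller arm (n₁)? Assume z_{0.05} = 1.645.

With allocation ratio k = n₂/n₁ = 3, Var(x̄₁−x̄₂) = σ²(1/n₁ + 1/(k·n₁)) = σ²·(k+1)/(k·n₁).
So n₁ = (1 + 1/k)·((z_{α} + z_β)/d)² = 1.333 × (3.290/0.71)².
n₁ = 1.333 × 21.47 = 28.6.
Round up: n₁ = 29, giving n₂ = 3 × 29 = 87.

n₁ = 29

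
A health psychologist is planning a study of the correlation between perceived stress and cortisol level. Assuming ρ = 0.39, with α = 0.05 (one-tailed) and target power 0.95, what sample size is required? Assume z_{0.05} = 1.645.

n = 67

Fisher's z: C = ½·ln((1+r)/(1−r)) = ½·ln(2.2787) = 0.4118.
n = ((z_{α} + z_β)/C)² + 3.
(1.645 + 1.645) / 0.4118 = 3.290 / 0.4118 = 7.989.
n = 7.989² + 3 = 63.83 + 3 = 66.8.
Round up.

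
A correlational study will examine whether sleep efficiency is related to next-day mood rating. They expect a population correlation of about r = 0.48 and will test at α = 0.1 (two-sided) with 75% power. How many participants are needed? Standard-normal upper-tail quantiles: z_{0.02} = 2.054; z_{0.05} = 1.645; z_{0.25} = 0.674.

n = 23

Fisher's z: C = ½·ln((1+r)/(1−r)) = ½·ln(2.8462) = 0.5230.
n = ((z_{α/2} + z_β)/C)² + 3.
(1.645 + 0.674) / 0.5230 = 2.319 / 0.5230 = 4.434.
n = 4.434² + 3 = 19.66 + 3 = 22.7.
Round up.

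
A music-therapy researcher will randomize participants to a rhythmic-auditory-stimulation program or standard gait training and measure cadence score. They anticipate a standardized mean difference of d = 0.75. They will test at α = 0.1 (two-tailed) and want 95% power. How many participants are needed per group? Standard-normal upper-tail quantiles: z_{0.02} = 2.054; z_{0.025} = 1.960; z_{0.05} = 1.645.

n = 39 per group

For two independent groups with equal n: n = 2·((z_{α/2} + z_β) / d)².
z_{α/2} + z_β = 1.645 + 1.645 = 3.290.
n = 2 × (3.290 / 0.75)² = 2 × 4.387² = 2 × 19.24 = 38.5.
Round up to the next whole participant.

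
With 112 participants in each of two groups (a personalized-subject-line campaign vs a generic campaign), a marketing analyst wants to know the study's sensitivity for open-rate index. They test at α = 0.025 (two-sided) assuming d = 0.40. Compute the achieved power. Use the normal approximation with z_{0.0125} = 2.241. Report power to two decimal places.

For two equal groups, power = Φ(d·√(n/2) − z_{α/2}).
d·√(n/2) = 0.40 × √(112/2) = 0.40 × 7.483 = 2.993.
z_β = 2.993 − 2.241 = 0.752.
Power = Φ(0.752) = 0.774.

power ≈ 0.77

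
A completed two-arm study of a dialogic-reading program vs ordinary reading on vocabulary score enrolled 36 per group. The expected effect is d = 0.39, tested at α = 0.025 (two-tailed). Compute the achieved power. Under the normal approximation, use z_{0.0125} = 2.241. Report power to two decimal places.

For two equal groups, power = Φ(d·√(n/2) − z_{α/2}).
d·√(n/2) = 0.39 × √(36/2) = 0.39 × 4.243 = 1.655.
z_β = 1.655 − 2.241 = -0.586.
Power = Φ(-0.586) = 0.279.

power ≈ 0.28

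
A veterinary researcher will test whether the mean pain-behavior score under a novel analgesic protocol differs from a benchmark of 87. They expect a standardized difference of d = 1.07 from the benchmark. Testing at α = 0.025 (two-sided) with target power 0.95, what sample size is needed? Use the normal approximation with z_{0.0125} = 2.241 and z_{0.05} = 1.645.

n = 14

For a one-sample test: n = ((z_{α/2} + z_β) / d)².
z_{α/2} + z_β = 2.241 + 1.645 = 3.886.
n = (3.886 / 1.07)² = 3.632² = 13.19.
Round up.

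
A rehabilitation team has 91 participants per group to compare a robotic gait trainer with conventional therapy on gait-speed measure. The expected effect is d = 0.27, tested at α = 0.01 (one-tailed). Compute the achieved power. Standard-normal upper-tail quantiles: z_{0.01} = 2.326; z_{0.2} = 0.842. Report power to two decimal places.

power ≈ 0.31

For two equal groups, power = Φ(d·√(n/2) − z_{α}).
d·√(n/2) = 0.27 × √(91/2) = 0.27 × 6.745 = 1.821.
z_β = 1.821 − 2.326 = -0.505.
Power = Φ(-0.505) = 0.307.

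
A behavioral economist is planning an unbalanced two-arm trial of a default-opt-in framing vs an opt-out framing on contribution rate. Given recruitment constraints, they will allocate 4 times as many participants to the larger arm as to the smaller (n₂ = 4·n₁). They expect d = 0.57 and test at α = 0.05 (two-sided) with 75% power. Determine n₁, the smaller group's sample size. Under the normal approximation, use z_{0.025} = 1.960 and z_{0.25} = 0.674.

With allocation ratio k = n₂/n₁ = 4, Var(x̄₁−x̄₂) = σ²(1/n₁ + 1/(k·n₁)) = σ²·(k+1)/(k·n₁).
So n₁ = (1 + 1/k)·((z_{α/2} + z_β)/d)² = 1.250 × (2.634/0.57)².
n₁ = 1.250 × 21.35 = 26.7.
Round up: n₁ = 27, giving n₂ = 4 × 27 = 108.

n₁ = 27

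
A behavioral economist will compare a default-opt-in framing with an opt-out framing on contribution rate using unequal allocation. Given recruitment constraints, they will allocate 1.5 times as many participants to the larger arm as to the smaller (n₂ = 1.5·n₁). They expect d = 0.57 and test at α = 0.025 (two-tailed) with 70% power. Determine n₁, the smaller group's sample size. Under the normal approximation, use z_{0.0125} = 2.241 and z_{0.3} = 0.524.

With allocation ratio k = n₂/n₁ = 1.5, Var(x̄₁−x̄₂) = σ²(1/n₁ + 1/(k·n₁)) = σ²·(k+1)/(k·n₁).
So n₁ = (1 + 1/k)·((z_{α/2} + z_β)/d)² = 1.667 × (2.765/0.57)².
n₁ = 1.667 × 23.53 = 39.2.
Round up: n₁ = 40, giving n₂ = 1.5 × 40 = 60.

n₁ = 40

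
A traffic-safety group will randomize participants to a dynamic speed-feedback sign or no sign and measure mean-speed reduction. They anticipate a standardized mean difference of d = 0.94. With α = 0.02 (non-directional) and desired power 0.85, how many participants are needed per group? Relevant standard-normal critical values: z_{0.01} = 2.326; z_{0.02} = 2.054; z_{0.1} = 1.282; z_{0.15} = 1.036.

n = 26 per group

For two independent groups with equal n: n = 2·((z_{α/2} + z_β) / d)².
z_{α/2} + z_β = 2.326 + 1.036 = 3.362.
n = 2 × (3.362 / 0.94)² = 2 × 3.577² = 2 × 12.79 = 25.6.
Round up to the next whole participant.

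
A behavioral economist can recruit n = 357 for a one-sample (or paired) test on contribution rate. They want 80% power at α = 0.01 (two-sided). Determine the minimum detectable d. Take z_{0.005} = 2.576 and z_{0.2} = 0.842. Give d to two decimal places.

For a single sample (or paired design) of n = 357: d_min = (z_{α/2} + z_β)/√n.
z-sum = 2.576 + 0.842 = 3.418.
d_min = 3.418 / √357 = 3.418 / 18.894 = 0.181.

d_min ≈ 0.18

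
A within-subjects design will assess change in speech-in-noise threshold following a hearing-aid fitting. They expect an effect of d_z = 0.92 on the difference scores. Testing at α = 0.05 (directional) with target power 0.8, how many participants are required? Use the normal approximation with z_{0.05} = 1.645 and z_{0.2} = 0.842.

For a paired (one-sample on differences) test: n = ((z_{α} + z_β) / d)².
z_{α} + z_β = 1.645 + 0.842 = 2.487.
n = (2.487 / 0.92)² = 2.703² = 7.31.
Round up.

n = 8 pairs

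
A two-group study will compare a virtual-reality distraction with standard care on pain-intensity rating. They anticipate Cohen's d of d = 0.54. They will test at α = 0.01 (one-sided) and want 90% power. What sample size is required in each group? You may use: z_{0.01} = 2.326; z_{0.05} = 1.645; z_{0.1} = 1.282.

n = 90 per group

For two independent groups with equal n: n = 2·((z_{α} + z_β) / d)².
z_{α} + z_β = 2.326 + 1.282 = 3.608.
n = 2 × (3.608 / 0.54)² = 2 × 6.681² = 2 × 44.64 = 89.3.
Round up to the next whole participant.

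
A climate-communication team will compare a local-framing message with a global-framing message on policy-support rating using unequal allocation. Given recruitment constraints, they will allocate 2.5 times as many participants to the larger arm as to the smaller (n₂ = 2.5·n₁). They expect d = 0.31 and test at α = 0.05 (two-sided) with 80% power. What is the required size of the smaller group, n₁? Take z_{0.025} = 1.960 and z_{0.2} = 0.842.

n₁ = 115

With allocation ratio k = n₂/n₁ = 2.5, Var(x̄₁−x̄₂) = σ²(1/n₁ + 1/(k·n₁)) = σ²·(k+1)/(k·n₁).
So n₁ = (1 + 1/k)·((z_{α/2} + z_β)/d)² = 1.400 × (2.802/0.31)².
n₁ = 1.400 × 81.70 = 114.4.
Round up: n₁ = 115, giving n₂ = ⌈2.5 × 115⌉ = ⌈287.5⌉ = 288.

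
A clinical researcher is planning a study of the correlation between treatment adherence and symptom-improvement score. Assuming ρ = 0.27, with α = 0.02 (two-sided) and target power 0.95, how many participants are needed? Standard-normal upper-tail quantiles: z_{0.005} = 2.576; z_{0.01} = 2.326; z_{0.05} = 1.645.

Fisher's z: C = ½·ln((1+r)/(1−r)) = ½·ln(1.7397) = 0.2769.
n = ((z_{α/2} + z_β)/C)² + 3.
(2.326 + 1.645) / 0.2769 = 3.971 / 0.2769 = 14.341.
n = 14.341² + 3 = 205.66 + 3 = 208.7.
Round up.

n = 209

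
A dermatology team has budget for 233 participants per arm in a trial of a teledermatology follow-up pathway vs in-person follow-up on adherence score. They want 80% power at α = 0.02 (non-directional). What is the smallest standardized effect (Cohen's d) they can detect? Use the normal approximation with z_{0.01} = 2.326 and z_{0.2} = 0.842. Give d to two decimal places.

d_min ≈ 0.29

For two independent groups of n = 233 each: d_min = (z_{α/2} + z_β)·√(2/n).
z-sum = 2.326 + 0.842 = 3.168.
d_min = 3.168 × √(2/233) = 3.168 × 0.0926 = 0.294.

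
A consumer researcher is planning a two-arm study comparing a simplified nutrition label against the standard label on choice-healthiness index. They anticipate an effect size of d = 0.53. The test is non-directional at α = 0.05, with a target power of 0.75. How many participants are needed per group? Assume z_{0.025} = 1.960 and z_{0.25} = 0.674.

n = 50 per group

For two independent groups with equal n: n = 2·((z_{α/2} + z_β) / d)².
z_{α/2} + z_β = 1.960 + 0.674 = 2.634.
n = 2 × (2.634 / 0.53)² = 2 × 4.970² = 2 × 24.70 = 49.4.
Round up to the next whole participant.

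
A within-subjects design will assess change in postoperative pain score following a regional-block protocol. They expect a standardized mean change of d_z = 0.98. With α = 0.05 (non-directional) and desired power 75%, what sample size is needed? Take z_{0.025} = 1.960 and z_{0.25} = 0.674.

n = 8 pairs

For a paired (one-sample on differences) test: n = ((z_{α/2} + z_β) / d)².
z_{α/2} + z_β = 1.960 + 0.674 = 2.634.
n = (2.634 / 0.98)² = 2.688² = 7.22.
Round up.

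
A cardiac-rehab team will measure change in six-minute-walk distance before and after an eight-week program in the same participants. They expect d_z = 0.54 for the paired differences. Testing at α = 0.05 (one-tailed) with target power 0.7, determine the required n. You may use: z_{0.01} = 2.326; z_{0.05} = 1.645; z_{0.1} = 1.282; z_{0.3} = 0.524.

n = 17 pairs

For a paired (one-sample on differences) test: n = ((z_{α} + z_β) / d)².
z_{α} + z_β = 1.645 + 0.524 = 2.169.
n = (2.169 / 0.54)² = 4.017² = 16.13.
Round up.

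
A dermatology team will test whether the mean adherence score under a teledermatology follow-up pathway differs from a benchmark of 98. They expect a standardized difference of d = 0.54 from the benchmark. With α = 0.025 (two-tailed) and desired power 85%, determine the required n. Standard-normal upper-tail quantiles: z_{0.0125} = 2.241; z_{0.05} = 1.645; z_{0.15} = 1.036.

For a one-sample test: n = ((z_{α/2} + z_β) / d)².
z_{α/2} + z_β = 2.241 + 1.036 = 3.277.
n = (3.277 / 0.54)² = 6.069² = 36.83.
Round up.

n = 37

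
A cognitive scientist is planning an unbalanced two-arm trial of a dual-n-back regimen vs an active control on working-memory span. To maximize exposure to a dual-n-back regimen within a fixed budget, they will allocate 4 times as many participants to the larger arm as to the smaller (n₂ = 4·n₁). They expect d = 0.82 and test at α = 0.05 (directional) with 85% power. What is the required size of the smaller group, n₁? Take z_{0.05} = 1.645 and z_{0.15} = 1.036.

n₁ = 14

With allocation ratio k = n₂/n₁ = 4, Var(x̄₁−x̄₂) = σ²(1/n₁ + 1/(k·n₁)) = σ²·(k+1)/(k·n₁).
So n₁ = (1 + 1/k)·((z_{α} + z_β)/d)² = 1.250 × (2.681/0.82)².
n₁ = 1.250 × 10.69 = 13.4.
Round up: n₁ = 14, giving n₂ = 4 × 14 = 56.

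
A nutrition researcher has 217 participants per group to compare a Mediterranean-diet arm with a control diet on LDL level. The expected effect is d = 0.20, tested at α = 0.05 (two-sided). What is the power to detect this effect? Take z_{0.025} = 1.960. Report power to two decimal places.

power ≈ 0.55

For two equal groups, power = Φ(d·√(n/2) − z_{α/2}).
d·√(n/2) = 0.20 × √(217/2) = 0.20 × 10.416 = 2.083.
z_β = 2.083 − 1.960 = 0.123.
Power = Φ(0.123) = 0.549.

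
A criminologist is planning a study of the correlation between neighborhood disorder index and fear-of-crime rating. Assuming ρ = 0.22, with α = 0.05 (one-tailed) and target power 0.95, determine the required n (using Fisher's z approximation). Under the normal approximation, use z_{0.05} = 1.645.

n = 220

Fisher's z: C = ½·ln((1+r)/(1−r)) = ½·ln(1.5641) = 0.2237.
n = ((z_{α} + z_β)/C)² + 3.
(1.645 + 1.645) / 0.2237 = 3.290 / 0.2237 = 14.707.
n = 14.707² + 3 = 216.30 + 3 = 219.3.
Round up.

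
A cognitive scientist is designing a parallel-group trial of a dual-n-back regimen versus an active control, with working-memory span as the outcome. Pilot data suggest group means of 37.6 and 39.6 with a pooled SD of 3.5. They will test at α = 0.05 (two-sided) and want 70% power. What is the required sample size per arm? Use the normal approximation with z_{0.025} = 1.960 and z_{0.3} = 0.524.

Cohen's d = |M₁ − M₂| / SD_pooled = |37.6 − 39.6| / 3.5 = 2.0 / 3.5 = 0.571.
For two independent groups with equal n: n = 2·((z_{α/2} + z_β) / d)².
z_{α/2} + z_β = 1.960 + 0.524 = 2.484.
n = 2 × (2.484 / 0.571)² = 2 × 4.350² = 2 × 18.92 = 37.8.
Round up to the next whole participant.

n = 38 per group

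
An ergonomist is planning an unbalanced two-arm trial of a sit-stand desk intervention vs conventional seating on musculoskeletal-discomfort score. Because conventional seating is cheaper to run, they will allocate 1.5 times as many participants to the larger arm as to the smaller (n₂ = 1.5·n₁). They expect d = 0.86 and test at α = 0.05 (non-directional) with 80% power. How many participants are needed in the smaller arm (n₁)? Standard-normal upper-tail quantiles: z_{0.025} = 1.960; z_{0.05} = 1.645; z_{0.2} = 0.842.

n₁ = 18

With allocation ratio k = n₂/n₁ = 1.5, Var(x̄₁−x̄₂) = σ²(1/n₁ + 1/(k·n₁)) = σ²·(k+1)/(k·n₁).
So n₁ = (1 + 1/k)·((z_{α/2} + z_β)/d)² = 1.667 × (2.802/0.86)².
n₁ = 1.667 × 10.62 = 17.7.
Round up: n₁ = 18, giving n₂ = 1.5 × 18 = 27.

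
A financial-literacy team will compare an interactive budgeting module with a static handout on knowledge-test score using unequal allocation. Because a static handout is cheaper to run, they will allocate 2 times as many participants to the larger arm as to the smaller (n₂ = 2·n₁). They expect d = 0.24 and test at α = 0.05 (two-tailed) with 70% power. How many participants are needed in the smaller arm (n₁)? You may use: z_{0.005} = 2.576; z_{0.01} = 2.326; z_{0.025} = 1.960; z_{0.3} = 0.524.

With allocation ratio k = n₂/n₁ = 2, Var(x̄₁−x̄₂) = σ²(1/n₁ + 1/(k·n₁)) = σ²·(k+1)/(k·n₁).
So n₁ = (1 + 1/k)·((z_{α/2} + z_β)/d)² = 1.500 × (2.484/0.24)².
n₁ = 1.500 × 107.12 = 160.7.
Round up: n₁ = 161, giving n₂ = 2 × 161 = 322.

n₁ = 161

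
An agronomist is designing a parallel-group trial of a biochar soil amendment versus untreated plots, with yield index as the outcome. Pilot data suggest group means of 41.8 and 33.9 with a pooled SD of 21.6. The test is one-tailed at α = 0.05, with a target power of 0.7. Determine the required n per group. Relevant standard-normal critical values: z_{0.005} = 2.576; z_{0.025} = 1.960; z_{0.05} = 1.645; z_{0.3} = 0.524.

n = 71 per group

Cohen's d = |M₁ − M₂| / SD_pooled = |41.8 − 33.9| / 21.6 = 7.9 / 21.6 = 0.366.
For two independent groups with equal n: n = 2·((z_{α} + z_β) / d)².
z_{α} + z_β = 1.645 + 0.524 = 2.169.
n = 2 × (2.169 / 0.366)² = 2 × 5.926² = 2 × 35.12 = 70.2.
Round up to the next whole participant.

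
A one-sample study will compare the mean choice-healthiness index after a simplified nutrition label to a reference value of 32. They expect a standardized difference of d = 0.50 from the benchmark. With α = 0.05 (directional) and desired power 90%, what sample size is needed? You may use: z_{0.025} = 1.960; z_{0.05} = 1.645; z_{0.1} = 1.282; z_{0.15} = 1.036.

n = 35

For a one-sample test: n = ((z_{α} + z_β) / d)².
z_{α} + z_β = 1.645 + 1.282 = 2.927.
n = (2.927 / 0.50)² = 5.854² = 34.27.
Round up.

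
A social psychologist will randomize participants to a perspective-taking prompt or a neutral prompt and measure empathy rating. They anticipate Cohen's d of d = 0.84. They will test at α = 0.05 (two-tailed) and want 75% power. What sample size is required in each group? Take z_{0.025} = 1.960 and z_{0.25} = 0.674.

n = 20 per group

For two independent groups with equal n: n = 2·((z_{α/2} + z_β) / d)².
z_{α/2} + z_β = 1.960 + 0.674 = 2.634.
n = 2 × (2.634 / 0.84)² = 2 × 3.136² = 2 × 9.83 = 19.7.
Round up to the next whole participant.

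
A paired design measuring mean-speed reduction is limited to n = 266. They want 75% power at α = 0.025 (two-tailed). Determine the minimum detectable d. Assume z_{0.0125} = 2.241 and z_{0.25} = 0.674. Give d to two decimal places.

d_min ≈ 0.18

For a single sample (or paired design) of n = 266: d_min = (z_{α/2} + z_β)/√n.
z-sum = 2.241 + 0.674 = 2.915.
d_min = 2.915 / √266 = 2.915 / 16.310 = 0.179.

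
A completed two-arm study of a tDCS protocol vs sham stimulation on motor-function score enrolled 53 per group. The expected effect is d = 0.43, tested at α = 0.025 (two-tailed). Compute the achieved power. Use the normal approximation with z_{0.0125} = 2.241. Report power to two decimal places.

For two equal groups, power = Φ(d·√(n/2) − z_{α/2}).
d·√(n/2) = 0.43 × √(53/2) = 0.43 × 5.148 = 2.214.
z_β = 2.214 − 2.241 = -0.027.
Power = Φ(-0.027) = 0.489.

power ≈ 0.49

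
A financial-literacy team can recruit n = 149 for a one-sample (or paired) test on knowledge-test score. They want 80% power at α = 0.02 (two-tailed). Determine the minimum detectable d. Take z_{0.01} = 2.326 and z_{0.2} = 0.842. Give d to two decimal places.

For a single sample (or paired design) of n = 149: d_min = (z_{α/2} + z_β)/√n.
z-sum = 2.326 + 0.842 = 3.168.
d_min = 3.168 / √149 = 3.168 / 12.207 = 0.260.

d_min ≈ 0.26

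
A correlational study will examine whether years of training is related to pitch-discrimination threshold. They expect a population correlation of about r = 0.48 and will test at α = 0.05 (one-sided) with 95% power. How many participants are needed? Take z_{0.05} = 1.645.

n = 43

Fisher's z: C = ½·ln((1+r)/(1−r)) = ½·ln(2.8462) = 0.5230.
n = ((z_{α} + z_β)/C)² + 3.
(1.645 + 1.645) / 0.5230 = 3.290 / 0.5230 = 6.291.
n = 6.291² + 3 = 39.57 + 3 = 42.6.
Round up.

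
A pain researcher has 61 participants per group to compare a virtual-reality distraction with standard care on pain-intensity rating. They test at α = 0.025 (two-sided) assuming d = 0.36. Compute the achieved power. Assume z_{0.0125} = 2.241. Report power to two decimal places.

power ≈ 0.40

For two equal groups, power = Φ(d·√(n/2) − z_{α/2}).
d·√(n/2) = 0.36 × √(61/2) = 0.36 × 5.523 = 1.988.
z_β = 1.988 − 2.241 = -0.253.
Power = Φ(-0.253) = 0.400.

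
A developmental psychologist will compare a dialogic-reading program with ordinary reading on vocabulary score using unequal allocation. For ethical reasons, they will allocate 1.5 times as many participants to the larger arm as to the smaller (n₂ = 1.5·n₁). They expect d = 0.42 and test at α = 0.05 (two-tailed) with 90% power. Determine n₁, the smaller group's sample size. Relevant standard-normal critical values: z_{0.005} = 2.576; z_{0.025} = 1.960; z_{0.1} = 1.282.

n₁ = 100

With allocation ratio k = n₂/n₁ = 1.5, Var(x̄₁−x̄₂) = σ²(1/n₁ + 1/(k·n₁)) = σ²·(k+1)/(k·n₁).
So n₁ = (1 + 1/k)·((z_{α/2} + z_β)/d)² = 1.667 × (3.242/0.42)².
n₁ = 1.667 × 59.58 = 99.3.
Round up: n₁ = 100, giving n₂ = 1.5 × 100 = 150.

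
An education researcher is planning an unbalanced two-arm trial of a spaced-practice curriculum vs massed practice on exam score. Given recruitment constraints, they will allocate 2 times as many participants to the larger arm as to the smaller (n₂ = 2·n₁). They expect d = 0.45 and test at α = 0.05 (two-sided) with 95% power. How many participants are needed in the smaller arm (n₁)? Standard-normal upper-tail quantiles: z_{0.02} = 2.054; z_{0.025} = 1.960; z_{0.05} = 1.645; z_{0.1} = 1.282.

With allocation ratio k = n₂/n₁ = 2, Var(x̄₁−x̄₂) = σ²(1/n₁ + 1/(k·n₁)) = σ²·(k+1)/(k·n₁).
So n₁ = (1 + 1/k)·((z_{α/2} + z_β)/d)² = 1.500 × (3.605/0.45)².
n₁ = 1.500 × 64.18 = 96.3.
Round up: n₁ = 97, giving n₂ = 2 × 97 = 194.

n₁ = 97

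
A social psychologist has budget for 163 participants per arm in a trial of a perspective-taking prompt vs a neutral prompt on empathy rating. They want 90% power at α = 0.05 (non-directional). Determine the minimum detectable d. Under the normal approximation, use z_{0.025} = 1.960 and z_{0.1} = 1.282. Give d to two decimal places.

d_min ≈ 0.36

For two independent groups of n = 163 each: d_min = (z_{α/2} + z_β)·√(2/n).
z-sum = 1.960 + 1.282 = 3.242.
d_min = 3.242 × √(2/163) = 3.242 × 0.1108 = 0.359.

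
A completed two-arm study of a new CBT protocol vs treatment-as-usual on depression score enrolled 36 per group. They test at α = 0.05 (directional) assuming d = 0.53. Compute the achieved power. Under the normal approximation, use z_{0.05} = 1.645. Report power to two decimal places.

power ≈ 0.73

For two equal groups, power = Φ(d·√(n/2) − z_{α}).
d·√(n/2) = 0.53 × √(36/2) = 0.53 × 4.243 = 2.249.
z_β = 2.249 − 1.645 = 0.604.
Power = Φ(0.604) = 0.727.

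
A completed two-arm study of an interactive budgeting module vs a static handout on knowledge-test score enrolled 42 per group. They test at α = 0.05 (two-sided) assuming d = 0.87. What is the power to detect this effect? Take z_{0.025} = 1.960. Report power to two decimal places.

power ≈ 0.98

For two equal groups, power = Φ(d·√(n/2) − z_{α/2}).
d·√(n/2) = 0.87 × √(42/2) = 0.87 × 4.583 = 3.987.
z_β = 3.987 − 1.960 = 2.027.
Power = Φ(2.027) = 0.979.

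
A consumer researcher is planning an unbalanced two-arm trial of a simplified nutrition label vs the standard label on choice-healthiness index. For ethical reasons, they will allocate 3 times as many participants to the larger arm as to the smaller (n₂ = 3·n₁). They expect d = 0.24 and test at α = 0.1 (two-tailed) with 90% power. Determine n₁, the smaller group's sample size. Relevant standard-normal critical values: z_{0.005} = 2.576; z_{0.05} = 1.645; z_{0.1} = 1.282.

With allocation ratio k = n₂/n₁ = 3, Var(x̄₁−x̄₂) = σ²(1/n₁ + 1/(k·n₁)) = σ²·(k+1)/(k·n₁).
So n₁ = (1 + 1/k)·((z_{α/2} + z_β)/d)² = 1.333 × (2.927/0.24)².
n₁ = 1.333 × 148.74 = 198.3.
Round up: n₁ = 199, giving n₂ = 3 × 199 = 597.

n₁ = 199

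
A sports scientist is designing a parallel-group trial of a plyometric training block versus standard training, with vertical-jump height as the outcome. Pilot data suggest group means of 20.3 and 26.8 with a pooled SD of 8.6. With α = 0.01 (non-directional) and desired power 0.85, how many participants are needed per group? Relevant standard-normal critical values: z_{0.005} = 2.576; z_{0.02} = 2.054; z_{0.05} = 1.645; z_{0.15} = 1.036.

n = 46 per group

Cohen's d = |M₁ − M₂| / SD_pooled = |20.3 − 26.8| / 8.6 = 6.5 / 8.6 = 0.756.
For two independent groups with equal n: n = 2·((z_{α/2} + z_β) / d)².
z_{α/2} + z_β = 2.576 + 1.036 = 3.612.
n = 2 × (3.612 / 0.756)² = 2 × 4.778² = 2 × 22.83 = 45.7.
Round up to the next whole participant.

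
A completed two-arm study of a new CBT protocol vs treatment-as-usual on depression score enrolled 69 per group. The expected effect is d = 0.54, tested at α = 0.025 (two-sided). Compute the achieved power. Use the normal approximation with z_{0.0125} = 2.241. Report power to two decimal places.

power ≈ 0.82

For two equal groups, power = Φ(d·√(n/2) − z_{α/2}).
d·√(n/2) = 0.54 × √(69/2) = 0.54 × 5.874 = 3.172.
z_β = 3.172 − 2.241 = 0.931.
Power = Φ(0.931) = 0.824.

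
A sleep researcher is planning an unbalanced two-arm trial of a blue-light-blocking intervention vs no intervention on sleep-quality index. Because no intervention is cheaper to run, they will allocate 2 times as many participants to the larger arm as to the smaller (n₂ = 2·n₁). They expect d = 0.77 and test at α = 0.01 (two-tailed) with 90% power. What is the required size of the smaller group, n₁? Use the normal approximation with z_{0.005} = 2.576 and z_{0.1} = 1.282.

n₁ = 38

With allocation ratio k = n₂/n₁ = 2, Var(x̄₁−x̄₂) = σ²(1/n₁ + 1/(k·n₁)) = σ²·(k+1)/(k·n₁).
So n₁ = (1 + 1/k)·((z_{α/2} + z_β)/d)² = 1.500 × (3.858/0.77)².
n₁ = 1.500 × 25.10 = 37.7.
Round up: n₁ = 38, giving n₂ = 2 × 38 = 76.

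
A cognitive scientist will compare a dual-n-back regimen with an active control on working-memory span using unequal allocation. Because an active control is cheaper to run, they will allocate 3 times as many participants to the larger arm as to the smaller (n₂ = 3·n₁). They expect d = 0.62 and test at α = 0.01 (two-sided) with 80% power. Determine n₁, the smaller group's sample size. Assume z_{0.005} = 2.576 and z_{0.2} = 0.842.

With allocation ratio k = n₂/n₁ = 3, Var(x̄₁−x̄₂) = σ²(1/n₁ + 1/(k·n₁)) = σ²·(k+1)/(k·n₁).
So n₁ = (1 + 1/k)·((z_{α/2} + z_β)/d)² = 1.333 × (3.418/0.62)².
n₁ = 1.333 × 30.39 = 40.5.
Round up: n₁ = 41, giving n₂ = 3 × 41 = 123.

n₁ = 41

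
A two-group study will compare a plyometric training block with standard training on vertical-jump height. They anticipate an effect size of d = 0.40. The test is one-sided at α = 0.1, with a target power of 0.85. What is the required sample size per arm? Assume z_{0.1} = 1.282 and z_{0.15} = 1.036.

For two independent groups with equal n: n = 2·((z_{α} + z_β) / d)².
z_{α} + z_β = 1.282 + 1.036 = 2.318.
n = 2 × (2.318 / 0.40)² = 2 × 5.795² = 2 × 33.58 = 67.2.
Round up to the next whole participant.

n = 68 per group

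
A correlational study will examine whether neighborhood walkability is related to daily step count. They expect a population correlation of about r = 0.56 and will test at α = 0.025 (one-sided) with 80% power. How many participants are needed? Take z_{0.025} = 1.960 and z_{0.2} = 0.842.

n = 23

Fisher's z: C = ½·ln((1+r)/(1−r)) = ½·ln(3.5455) = 0.6328.
n = ((z_{α} + z_β)/C)² + 3.
(1.960 + 0.842) / 0.6328 = 2.802 / 0.6328 = 4.428.
n = 4.428² + 3 = 19.61 + 3 = 22.6.
Round up.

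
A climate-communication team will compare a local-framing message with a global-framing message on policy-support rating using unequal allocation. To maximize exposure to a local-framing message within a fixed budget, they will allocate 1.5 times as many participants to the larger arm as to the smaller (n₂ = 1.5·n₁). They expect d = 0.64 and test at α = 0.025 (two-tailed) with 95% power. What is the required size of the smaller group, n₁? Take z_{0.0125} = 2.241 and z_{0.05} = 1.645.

n₁ = 62

With allocation ratio k = n₂/n₁ = 1.5, Var(x̄₁−x̄₂) = σ²(1/n₁ + 1/(k·n₁)) = σ²·(k+1)/(k·n₁).
So n₁ = (1 + 1/k)·((z_{α/2} + z_β)/d)² = 1.667 × (3.886/0.64)².
n₁ = 1.667 × 36.87 = 61.4.
Round up: n₁ = 62, giving n₂ = 1.5 × 62 = 93.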